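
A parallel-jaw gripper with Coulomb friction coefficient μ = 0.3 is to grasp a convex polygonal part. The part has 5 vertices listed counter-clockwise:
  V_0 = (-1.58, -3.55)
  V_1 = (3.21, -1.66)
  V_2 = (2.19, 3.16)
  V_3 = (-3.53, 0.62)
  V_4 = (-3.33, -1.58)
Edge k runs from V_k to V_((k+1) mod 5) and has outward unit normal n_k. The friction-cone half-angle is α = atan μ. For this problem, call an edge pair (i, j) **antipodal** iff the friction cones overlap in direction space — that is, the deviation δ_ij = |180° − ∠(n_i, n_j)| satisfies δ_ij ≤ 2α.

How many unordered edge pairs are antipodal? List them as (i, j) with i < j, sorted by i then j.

α = atan 0.3 = 16.70°;  2α = 33.40°
n_0 = (+0.3670, -0.9302)
n_1 = (+0.9783, +0.2070)
n_2 = (-0.4058, +0.9139)
n_3 = (-0.9959, -0.0905)
n_4 = (-0.7476, -0.6641)
  (0,1): δ = 99.58°  ·
  (0,2): δ = 2.41°  ✓
  (0,3): δ = 73.66°  ·
  (0,4): δ = 110.08°  ·
  (1,2): δ = 78.00°  ·
  (1,3): δ = 6.75°  ✓
  (1,4): δ = 29.67°  ✓
  (2,3): δ = 108.75°  ·
  (2,4): δ = 72.33°  ·
  (3,4): δ = 143.58°  ·
antipodal pairs: 3

count = 3; pairs: (0,2), (1,3), (1,4)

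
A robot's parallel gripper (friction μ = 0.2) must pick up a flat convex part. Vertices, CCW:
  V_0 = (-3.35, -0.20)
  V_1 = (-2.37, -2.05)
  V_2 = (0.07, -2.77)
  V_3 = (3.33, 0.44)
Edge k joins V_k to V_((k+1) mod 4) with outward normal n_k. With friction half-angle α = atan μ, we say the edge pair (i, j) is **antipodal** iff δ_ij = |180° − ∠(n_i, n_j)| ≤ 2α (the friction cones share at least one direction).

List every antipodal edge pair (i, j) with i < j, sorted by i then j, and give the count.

α = atan 0.2 = 11.31°;  2α = 22.62°
n_0 = (-0.8837, -0.4681)
n_1 = (-0.2830, -0.9591)
n_2 = (+0.7016, -0.7126)
n_3 = (-0.0954, +0.9954)
  (0,1): δ = 134.35°  ·
  (0,2): δ = 73.35°  ·
  (0,3): δ = 67.56°  ·
  (1,2): δ = 119.00°  ·
  (1,3): δ = 21.91°  ✓
  (2,3): δ = 39.08°  ·
antipodal pairs: 1

count = 1; pairs: (1,3)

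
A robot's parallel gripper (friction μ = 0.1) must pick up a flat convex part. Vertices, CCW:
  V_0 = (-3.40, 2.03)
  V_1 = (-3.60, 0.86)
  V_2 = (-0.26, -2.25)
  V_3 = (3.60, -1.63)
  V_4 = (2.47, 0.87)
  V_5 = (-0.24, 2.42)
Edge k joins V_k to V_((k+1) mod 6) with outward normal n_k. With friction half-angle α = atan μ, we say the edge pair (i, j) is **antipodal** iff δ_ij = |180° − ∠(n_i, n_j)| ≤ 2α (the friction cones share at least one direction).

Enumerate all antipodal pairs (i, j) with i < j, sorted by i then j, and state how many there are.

count = 1; pairs: (2,5)

α = atan 0.1 = 5.71°;  2α = 11.42°
n_0 = (-0.9857, +0.1685)
n_1 = (-0.6815, -0.7319)
n_2 = (+0.1586, -0.9873)
n_3 = (+0.9112, +0.4119)
n_4 = (+0.4965, +0.8680)
n_5 = (-0.1225, +0.9925)
  (0,1): δ = 123.26°  ·
  (0,2): δ = 71.17°  ·
  (0,3): δ = 34.02°  ·
  (0,4): δ = 69.93°  ·
  (0,5): δ = 106.74°  ·
  (1,2): δ = 127.92°  ·
  (1,3): δ = 22.72°  ·
  (1,4): δ = 13.19°  ·
  (1,5): δ = 49.99°  ·
  (2,3): δ = 74.80°  ·
  (2,4): δ = 38.89°  ·
  (2,5): δ = 2.09°  ✓
  (3,4): δ = 144.09°  ·
  (3,5): δ = 107.29°  ·
  (4,5): δ = 143.20°  ·
antipodal pairs: 1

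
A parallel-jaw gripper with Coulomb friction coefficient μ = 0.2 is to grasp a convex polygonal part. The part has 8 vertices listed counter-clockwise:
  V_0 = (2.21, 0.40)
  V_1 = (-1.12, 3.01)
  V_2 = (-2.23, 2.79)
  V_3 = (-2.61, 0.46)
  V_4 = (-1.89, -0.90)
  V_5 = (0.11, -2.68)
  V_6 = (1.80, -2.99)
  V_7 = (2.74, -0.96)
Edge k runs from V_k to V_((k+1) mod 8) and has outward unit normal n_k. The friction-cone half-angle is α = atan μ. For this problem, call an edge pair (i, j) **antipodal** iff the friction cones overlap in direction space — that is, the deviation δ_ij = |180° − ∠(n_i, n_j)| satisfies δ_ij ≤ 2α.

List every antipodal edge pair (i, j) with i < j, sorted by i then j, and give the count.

count = 4; pairs: (0,4), (1,5), (2,6), (3,7)

α = atan 0.2 = 11.31°;  2α = 22.62°
n_0 = (+0.6169, +0.7871)
n_1 = (-0.1944, +0.9809)
n_2 = (-0.9870, +0.1610)
n_3 = (-0.8838, -0.4679)
n_4 = (-0.6648, -0.7470)
n_5 = (-0.1804, -0.9836)
n_6 = (+0.9074, -0.4202)
n_7 = (+0.9317, +0.3631)
  (0,1): δ = 130.70°  ·
  (0,2): δ = 61.17°  ·
  (0,3): δ = 24.01°  ·
  (0,4): δ = 3.58°  ✓
  (0,5): δ = 27.69°  ·
  (0,6): δ = 103.24°  ·
  (0,7): δ = 149.38°  ·
  (1,2): δ = 110.47°  ·
  (1,3): δ = 73.31°  ·
  (1,4): δ = 52.88°  ·
  (1,5): δ = 21.60°  ✓
  (1,6): δ = 53.94°  ·
  (1,7): δ = 100.08°  ·
  (2,3): δ = 142.84°  ·
  (2,4): δ = 122.41°  ·
  (2,5): δ = 91.13°  ·
  (2,6): δ = 15.58°  ✓
  (2,7): δ = 30.55°  ·
  (3,4): δ = 159.57°  ·
  (3,5): δ = 128.29°  ·
  (3,6): δ = 52.74°  ·
  (3,7): δ = 6.61°  ✓
  (4,5): δ = 148.73°  ·
  (4,6): δ = 73.18°  ·
  (4,7): δ = 27.04°  ·
  (5,6): δ = 104.45°  ·
  (5,7): δ = 58.31°  ·
  (6,7): δ = 133.86°  ·
antipodal pairs: 4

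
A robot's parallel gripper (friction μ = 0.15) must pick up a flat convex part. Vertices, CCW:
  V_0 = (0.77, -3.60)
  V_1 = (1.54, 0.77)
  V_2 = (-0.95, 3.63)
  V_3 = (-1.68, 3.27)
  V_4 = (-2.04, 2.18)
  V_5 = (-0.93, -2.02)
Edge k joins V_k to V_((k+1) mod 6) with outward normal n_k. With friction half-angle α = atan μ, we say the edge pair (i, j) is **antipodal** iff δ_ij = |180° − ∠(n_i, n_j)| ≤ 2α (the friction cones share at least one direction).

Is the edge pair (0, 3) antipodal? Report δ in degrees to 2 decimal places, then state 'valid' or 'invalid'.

α = atan 0.15 = 8.53°;  2α = 17.06°
edge 0: e_0 = (+0.77, +4.37);  n_0 = (+0.9848, -0.1735)
edge 3: e_3 = (-0.36, -1.09);  n_3 = (-0.9496, +0.3136)
∠(n_0, n_3) = 171.72°
δ = |180° − 171.72°| = 8.28°
8.28° ≤ 2α = 17.06°  →  valid

δ = 8.28°, valid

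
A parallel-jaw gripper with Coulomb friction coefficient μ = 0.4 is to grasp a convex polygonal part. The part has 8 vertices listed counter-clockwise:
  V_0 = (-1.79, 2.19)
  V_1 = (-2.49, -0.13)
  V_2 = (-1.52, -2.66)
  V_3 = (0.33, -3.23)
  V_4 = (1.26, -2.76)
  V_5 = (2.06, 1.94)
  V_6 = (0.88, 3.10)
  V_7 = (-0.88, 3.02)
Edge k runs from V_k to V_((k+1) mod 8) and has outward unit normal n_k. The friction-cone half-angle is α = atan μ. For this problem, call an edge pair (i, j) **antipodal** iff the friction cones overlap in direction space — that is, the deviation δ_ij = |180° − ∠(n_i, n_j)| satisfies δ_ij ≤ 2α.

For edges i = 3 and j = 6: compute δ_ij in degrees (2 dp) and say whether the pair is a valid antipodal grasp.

α = atan 0.4 = 21.80°;  2α = 43.60°
edge 3: e_3 = (+0.93, +0.47);  n_3 = (+0.4510, -0.8925)
edge 6: e_6 = (-1.76, -0.08);  n_6 = (-0.0454, +0.9990)
∠(n_3, n_6) = 155.79°
δ = |180° − 155.79°| = 24.21°
24.21° ≤ 2α = 43.60°  →  valid

δ = 24.21°, valid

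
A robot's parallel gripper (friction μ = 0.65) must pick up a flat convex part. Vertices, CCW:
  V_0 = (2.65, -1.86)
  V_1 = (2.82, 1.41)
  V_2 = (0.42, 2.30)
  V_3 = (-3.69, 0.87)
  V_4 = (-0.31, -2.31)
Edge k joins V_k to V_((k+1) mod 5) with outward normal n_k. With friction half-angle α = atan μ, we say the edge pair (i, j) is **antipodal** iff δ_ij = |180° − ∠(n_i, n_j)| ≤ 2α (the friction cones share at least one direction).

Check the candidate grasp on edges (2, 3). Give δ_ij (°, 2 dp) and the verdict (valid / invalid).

α = atan 0.65 = 33.02°;  2α = 66.05°
edge 2: e_2 = (-4.11, -1.43);  n_2 = (-0.3286, +0.9445)
edge 3: e_3 = (+3.38, -3.18);  n_3 = (-0.6852, -0.7283)
∠(n_2, n_3) = 117.56°
δ = |180° − 117.56°| = 62.44°
62.44° ≤ 2α = 66.05°  →  valid

δ = 62.44°, valid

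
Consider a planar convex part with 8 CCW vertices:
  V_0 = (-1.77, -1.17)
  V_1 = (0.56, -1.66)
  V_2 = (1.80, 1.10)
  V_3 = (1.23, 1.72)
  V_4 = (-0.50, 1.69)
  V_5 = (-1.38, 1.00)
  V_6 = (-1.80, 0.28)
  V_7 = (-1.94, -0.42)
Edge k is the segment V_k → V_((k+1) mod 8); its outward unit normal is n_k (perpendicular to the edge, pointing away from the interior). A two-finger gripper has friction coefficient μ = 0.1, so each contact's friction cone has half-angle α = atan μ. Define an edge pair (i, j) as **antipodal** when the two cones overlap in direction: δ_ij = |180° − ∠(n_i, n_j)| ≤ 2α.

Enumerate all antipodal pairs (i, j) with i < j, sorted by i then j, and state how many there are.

count = 1; pairs: (1,5)

α = atan 0.1 = 5.71°;  2α = 11.42°
n_0 = (-0.2058, -0.9786)
n_1 = (+0.9122, -0.4098)
n_2 = (+0.7362, +0.6768)
n_3 = (-0.0173, +0.9998)
n_4 = (-0.6170, +0.7869)
n_5 = (-0.8638, +0.5039)
n_6 = (-0.9806, +0.1961)
n_7 = (-0.9753, -0.2211)
  (0,1): δ = 102.32°  ·
  (0,2): δ = 35.53°  ·
  (0,3): δ = 12.87°  ·
  (0,4): δ = 49.98°  ·
  (0,5): δ = 71.62°  ·
  (0,6): δ = 90.57°  ·
  (0,7): δ = 114.65°  ·
  (1,2): δ = 113.21°  ·
  (1,3): δ = 64.81°  ·
  (1,4): δ = 27.71°  ·
  (1,5): δ = 6.06°  ✓
  (1,6): δ = 12.88°  ·
  (1,7): δ = 36.96°  ·
  (2,3): δ = 131.60°  ·
  (2,4): δ = 94.49°  ·
  (2,5): δ = 72.85°  ·
  (2,6): δ = 53.90°  ·
  (2,7): δ = 29.82°  ·
  (3,4): δ = 142.89°  ·
  (3,5): δ = 121.25°  ·
  (3,6): δ = 102.30°  ·
  (3,7): δ = 78.22°  ·
  (4,5): δ = 158.36°  ·
  (4,6): δ = 139.41°  ·
  (4,7): δ = 115.33°  ·
  (5,6): δ = 161.05°  ·
  (5,7): δ = 136.97°  ·
  (6,7): δ = 155.92°  ·
antipodal pairs: 1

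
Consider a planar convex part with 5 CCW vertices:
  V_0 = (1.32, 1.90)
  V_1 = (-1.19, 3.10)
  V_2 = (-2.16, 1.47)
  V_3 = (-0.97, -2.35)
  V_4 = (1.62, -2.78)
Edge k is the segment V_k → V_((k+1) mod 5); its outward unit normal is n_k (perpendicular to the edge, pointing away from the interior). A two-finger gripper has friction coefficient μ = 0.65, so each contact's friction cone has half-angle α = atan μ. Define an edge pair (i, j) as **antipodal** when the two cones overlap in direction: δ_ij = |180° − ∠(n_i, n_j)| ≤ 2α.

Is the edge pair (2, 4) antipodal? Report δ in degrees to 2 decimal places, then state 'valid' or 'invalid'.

δ = 13.63°, valid

α = atan 0.65 = 33.02°;  2α = 66.05°
edge 2: e_2 = (+1.19, -3.82);  n_2 = (-0.9547, -0.2974)
edge 4: e_4 = (-0.30, +4.68);  n_4 = (+0.9980, +0.0640)
∠(n_2, n_4) = 166.37°
δ = |180° − 166.37°| = 13.63°
13.63° ≤ 2α = 66.05°  →  valid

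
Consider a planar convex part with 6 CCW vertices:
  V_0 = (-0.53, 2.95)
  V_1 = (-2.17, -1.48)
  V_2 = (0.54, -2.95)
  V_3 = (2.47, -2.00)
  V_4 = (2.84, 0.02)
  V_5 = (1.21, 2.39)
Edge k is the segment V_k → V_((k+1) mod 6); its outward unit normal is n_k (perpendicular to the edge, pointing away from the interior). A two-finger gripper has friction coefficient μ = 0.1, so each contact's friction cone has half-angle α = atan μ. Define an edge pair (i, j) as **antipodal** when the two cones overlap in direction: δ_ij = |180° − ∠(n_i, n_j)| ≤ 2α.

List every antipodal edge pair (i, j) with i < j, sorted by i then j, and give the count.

count = 2; pairs: (0,3), (1,5)

α = atan 0.1 = 5.71°;  2α = 11.42°
n_0 = (-0.9378, +0.3472)
n_1 = (-0.4768, -0.8790)
n_2 = (+0.4416, -0.8972)
n_3 = (+0.9836, -0.1802)
n_4 = (+0.8239, +0.5667)
n_5 = (+0.3064, +0.9519)
  (0,1): δ = 98.16°  ·
  (0,2): δ = 43.48°  ·
  (0,3): δ = 9.94°  ✓
  (0,4): δ = 54.83°  ·
  (0,5): δ = 92.47°  ·
  (1,2): δ = 125.32°  ·
  (1,3): δ = 71.90°  ·
  (1,4): δ = 27.00°  ·
  (1,5): δ = 10.64°  ✓
  (2,3): δ = 126.59°  ·
  (2,4): δ = 81.69°  ·
  (2,5): δ = 44.05°  ·
  (3,4): δ = 135.10°  ·
  (3,5): δ = 97.46°  ·
  (4,5): δ = 142.36°  ·
antipodal pairs: 2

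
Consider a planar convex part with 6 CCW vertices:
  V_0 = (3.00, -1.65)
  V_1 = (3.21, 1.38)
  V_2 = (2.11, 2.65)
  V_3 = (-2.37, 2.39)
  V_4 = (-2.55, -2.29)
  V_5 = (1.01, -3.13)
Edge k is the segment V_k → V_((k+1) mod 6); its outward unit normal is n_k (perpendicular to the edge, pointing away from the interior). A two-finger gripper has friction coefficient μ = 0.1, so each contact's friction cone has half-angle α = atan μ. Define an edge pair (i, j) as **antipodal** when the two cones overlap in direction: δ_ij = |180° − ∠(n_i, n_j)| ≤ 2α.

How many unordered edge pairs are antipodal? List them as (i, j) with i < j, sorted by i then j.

α = atan 0.1 = 5.71°;  2α = 11.42°
n_0 = (+0.9976, -0.0691)
n_1 = (+0.7559, +0.6547)
n_2 = (-0.0579, +0.9983)
n_3 = (-0.9993, +0.0384)
n_4 = (-0.2296, -0.9733)
n_5 = (+0.5968, -0.8024)
  (0,1): δ = 135.14°  ·
  (0,2): δ = 82.71°  ·
  (0,3): δ = 1.76°  ✓
  (0,4): δ = 80.69°  ·
  (0,5): δ = 130.60°  ·
  (1,2): δ = 127.58°  ·
  (1,3): δ = 43.10°  ·
  (1,4): δ = 35.83°  ·
  (1,5): δ = 85.74°  ·
  (2,3): δ = 95.52°  ·
  (2,4): δ = 16.60°  ·
  (2,5): δ = 33.32°  ·
  (3,4): δ = 101.07°  ·
  (3,5): δ = 51.16°  ·
  (4,5): δ = 130.08°  ·
antipodal pairs: 1

count = 1; pairs: (0,3)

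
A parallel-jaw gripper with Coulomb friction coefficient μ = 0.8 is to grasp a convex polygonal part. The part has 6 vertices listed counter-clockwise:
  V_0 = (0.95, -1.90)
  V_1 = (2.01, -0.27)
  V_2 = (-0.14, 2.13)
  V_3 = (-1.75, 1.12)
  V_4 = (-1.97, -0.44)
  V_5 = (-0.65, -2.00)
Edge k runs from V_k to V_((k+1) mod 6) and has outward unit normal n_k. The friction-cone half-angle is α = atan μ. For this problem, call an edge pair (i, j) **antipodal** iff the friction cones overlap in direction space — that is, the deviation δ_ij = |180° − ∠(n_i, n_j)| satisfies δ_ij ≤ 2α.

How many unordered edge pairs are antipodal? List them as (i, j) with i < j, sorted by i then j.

count = 7; pairs: (0,2), (0,3), (0,4), (1,3), (1,4), (1,5), (2,5)

α = atan 0.8 = 38.66°;  2α = 77.32°
n_0 = (+0.8383, -0.5452)
n_1 = (+0.7448, +0.6672)
n_2 = (-0.5314, +0.8471)
n_3 = (-0.9902, +0.1396)
n_4 = (-0.7634, -0.6459)
n_5 = (+0.0624, -0.9981)
  (0,1): δ = 105.11°  ·
  (0,2): δ = 24.86°  ✓
  (0,3): δ = 25.01°  ✓
  (0,4): δ = 73.27°  ✓
  (0,5): δ = 126.61°  ·
  (1,2): δ = 99.75°  ·
  (1,3): δ = 49.88°  ✓
  (1,4): δ = 1.62°  ✓
  (1,5): δ = 51.72°  ✓
  (2,3): δ = 130.13°  ·
  (2,4): δ = 81.86°  ·
  (2,5): δ = 28.52°  ✓
  (3,4): δ = 131.74°  ·
  (3,5): δ = 78.40°  ·
  (4,5): δ = 126.66°  ·
antipodal pairs: 7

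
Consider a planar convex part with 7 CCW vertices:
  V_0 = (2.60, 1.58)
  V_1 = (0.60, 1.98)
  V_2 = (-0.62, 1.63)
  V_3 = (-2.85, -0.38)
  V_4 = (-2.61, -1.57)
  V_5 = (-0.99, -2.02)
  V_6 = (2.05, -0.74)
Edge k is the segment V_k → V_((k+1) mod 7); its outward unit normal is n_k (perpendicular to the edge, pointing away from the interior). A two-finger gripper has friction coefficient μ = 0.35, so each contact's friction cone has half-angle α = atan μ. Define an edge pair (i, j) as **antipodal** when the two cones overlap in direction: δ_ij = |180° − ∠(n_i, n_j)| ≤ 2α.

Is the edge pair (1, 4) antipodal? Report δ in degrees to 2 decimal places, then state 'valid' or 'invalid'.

δ = 31.53°, valid

α = atan 0.35 = 19.29°;  2α = 38.58°
edge 1: e_1 = (-1.22, -0.35);  n_1 = (-0.2758, +0.9612)
edge 4: e_4 = (+1.62, -0.45);  n_4 = (-0.2676, -0.9635)
∠(n_1, n_4) = 148.47°
δ = |180° − 148.47°| = 31.53°
31.53° ≤ 2α = 38.58°  →  valid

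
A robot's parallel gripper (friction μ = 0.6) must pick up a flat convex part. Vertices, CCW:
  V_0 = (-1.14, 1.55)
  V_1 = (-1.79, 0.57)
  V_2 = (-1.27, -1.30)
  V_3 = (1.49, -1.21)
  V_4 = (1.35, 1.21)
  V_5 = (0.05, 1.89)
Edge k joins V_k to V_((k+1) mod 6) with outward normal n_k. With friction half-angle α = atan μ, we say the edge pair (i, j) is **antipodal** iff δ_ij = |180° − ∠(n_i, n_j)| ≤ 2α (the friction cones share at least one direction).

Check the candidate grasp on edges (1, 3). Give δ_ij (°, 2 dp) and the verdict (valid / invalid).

α = atan 0.6 = 30.96°;  2α = 61.93°
edge 1: e_1 = (+0.52, -1.87);  n_1 = (-0.9634, -0.2679)
edge 3: e_3 = (-0.14, +2.42);  n_3 = (+0.9983, +0.0578)
∠(n_1, n_3) = 167.77°
δ = |180° − 167.77°| = 12.23°
12.23° ≤ 2α = 61.93°  →  valid

δ = 12.23°, valid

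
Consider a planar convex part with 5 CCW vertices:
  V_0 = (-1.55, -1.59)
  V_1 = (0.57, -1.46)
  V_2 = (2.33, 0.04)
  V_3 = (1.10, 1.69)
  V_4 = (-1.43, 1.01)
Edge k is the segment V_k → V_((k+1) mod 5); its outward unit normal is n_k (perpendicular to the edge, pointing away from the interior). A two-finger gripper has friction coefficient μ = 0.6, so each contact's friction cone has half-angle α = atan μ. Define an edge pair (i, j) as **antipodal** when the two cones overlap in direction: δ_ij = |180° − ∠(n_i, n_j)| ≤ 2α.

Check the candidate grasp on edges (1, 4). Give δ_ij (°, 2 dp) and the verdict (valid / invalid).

δ = 46.92°, valid

α = atan 0.6 = 30.96°;  2α = 61.93°
edge 1: e_1 = (+1.76, +1.50);  n_1 = (+0.6487, -0.7611)
edge 4: e_4 = (-0.12, -2.60);  n_4 = (-0.9989, +0.0461)
∠(n_1, n_4) = 133.08°
δ = |180° − 133.08°| = 46.92°
46.92° ≤ 2α = 61.93°  →  valid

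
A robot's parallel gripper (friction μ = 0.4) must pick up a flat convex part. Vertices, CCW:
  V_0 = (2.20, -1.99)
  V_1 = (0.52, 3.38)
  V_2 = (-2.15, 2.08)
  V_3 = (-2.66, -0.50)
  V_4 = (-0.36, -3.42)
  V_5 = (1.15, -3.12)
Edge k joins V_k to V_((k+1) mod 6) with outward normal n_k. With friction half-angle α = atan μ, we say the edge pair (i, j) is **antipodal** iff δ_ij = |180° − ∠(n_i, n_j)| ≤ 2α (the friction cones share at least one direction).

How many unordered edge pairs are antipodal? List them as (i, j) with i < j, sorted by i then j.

α = atan 0.4 = 21.80°;  2α = 43.60°
n_0 = (+0.9544, +0.2986)
n_1 = (-0.4378, +0.8991)
n_2 = (-0.9810, +0.1939)
n_3 = (-0.7856, -0.6188)
n_4 = (+0.1949, -0.9808)
n_5 = (+0.7326, -0.6807)
  (0,1): δ = 81.41°  ·
  (0,2): δ = 28.55°  ✓
  (0,3): δ = 20.85°  ✓
  (0,4): δ = 83.86°  ·
  (0,5): δ = 119.73°  ·
  (1,2): δ = 127.14°  ·
  (1,3): δ = 77.73°  ·
  (1,4): δ = 14.72°  ✓
  (1,5): δ = 21.14°  ✓
  (2,3): δ = 130.59°  ·
  (2,4): δ = 67.58°  ·
  (2,5): δ = 31.72°  ✓
  (3,4): δ = 116.99°  ·
  (3,5): δ = 81.12°  ·
  (4,5): δ = 144.14°  ·
antipodal pairs: 5

count = 5; pairs: (0,2), (0,3), (1,4), (1,5), (2,5)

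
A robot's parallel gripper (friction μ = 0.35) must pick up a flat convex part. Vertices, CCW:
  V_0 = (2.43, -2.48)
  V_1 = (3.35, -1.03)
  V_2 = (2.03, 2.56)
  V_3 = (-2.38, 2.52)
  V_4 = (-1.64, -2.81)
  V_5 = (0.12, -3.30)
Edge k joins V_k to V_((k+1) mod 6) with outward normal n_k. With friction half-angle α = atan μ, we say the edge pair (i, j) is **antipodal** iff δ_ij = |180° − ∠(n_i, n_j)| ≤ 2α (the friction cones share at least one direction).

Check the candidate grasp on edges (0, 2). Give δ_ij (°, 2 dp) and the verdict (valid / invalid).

α = atan 0.35 = 19.29°;  2α = 38.58°
edge 0: e_0 = (+0.92, +1.45);  n_0 = (+0.8444, -0.5357)
edge 2: e_2 = (-4.41, -0.04);  n_2 = (-0.0091, +1.0000)
∠(n_0, n_2) = 122.91°
δ = |180° − 122.91°| = 57.09°
57.09° > 2α = 38.58°  →  invalid

δ = 57.09°, invalid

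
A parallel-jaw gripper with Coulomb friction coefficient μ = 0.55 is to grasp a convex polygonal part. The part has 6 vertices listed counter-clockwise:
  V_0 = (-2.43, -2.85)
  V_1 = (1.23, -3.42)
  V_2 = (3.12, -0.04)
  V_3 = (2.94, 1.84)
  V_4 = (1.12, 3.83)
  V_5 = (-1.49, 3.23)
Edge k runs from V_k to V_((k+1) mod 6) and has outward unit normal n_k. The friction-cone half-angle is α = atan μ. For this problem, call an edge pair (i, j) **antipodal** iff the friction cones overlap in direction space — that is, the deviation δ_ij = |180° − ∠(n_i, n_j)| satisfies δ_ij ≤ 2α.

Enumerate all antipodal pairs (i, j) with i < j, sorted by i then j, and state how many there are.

α = atan 0.55 = 28.81°;  2α = 57.62°
n_0 = (-0.1539, -0.9881)
n_1 = (+0.8728, -0.4881)
n_2 = (+0.9954, +0.0953)
n_3 = (+0.7379, +0.6749)
n_4 = (-0.2240, +0.9746)
n_5 = (-0.9883, +0.1528)
  (0,1): δ = 110.36°  ·
  (0,2): δ = 75.68°  ·
  (0,3): δ = 38.70°  ✓
  (0,4): δ = 21.80°  ✓
  (0,5): δ = 90.06°  ·
  (1,2): δ = 145.32°  ·
  (1,3): δ = 108.34°  ·
  (1,4): δ = 47.84°  ✓
  (1,5): δ = 20.42°  ✓
  (2,3): δ = 143.02°  ·
  (2,4): δ = 82.52°  ·
  (2,5): δ = 14.26°  ✓
  (3,4): δ = 119.50°  ·
  (3,5): δ = 51.23°  ✓
  (4,5): δ = 111.74°  ·
antipodal pairs: 6

count = 6; pairs: (0,3), (0,4), (1,4), (1,5), (2,5), (3,5)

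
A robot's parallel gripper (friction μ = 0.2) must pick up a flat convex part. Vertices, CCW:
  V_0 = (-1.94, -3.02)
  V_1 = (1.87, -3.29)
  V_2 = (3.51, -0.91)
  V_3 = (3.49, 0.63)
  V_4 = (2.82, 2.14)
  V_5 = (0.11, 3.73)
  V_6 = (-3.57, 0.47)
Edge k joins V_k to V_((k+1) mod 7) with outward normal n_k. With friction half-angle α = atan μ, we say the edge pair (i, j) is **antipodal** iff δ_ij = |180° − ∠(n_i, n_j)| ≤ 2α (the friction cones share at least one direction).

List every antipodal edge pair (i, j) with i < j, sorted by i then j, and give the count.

α = atan 0.2 = 11.31°;  2α = 22.62°
n_0 = (-0.0707, -0.9975)
n_1 = (+0.8234, -0.5674)
n_2 = (+0.9999, +0.0130)
n_3 = (+0.9141, +0.4056)
n_4 = (+0.5060, +0.8625)
n_5 = (-0.6631, +0.7485)
n_6 = (-0.9061, -0.4232)
  (0,1): δ = 120.52°  ·
  (0,2): δ = 85.20°  ·
  (0,3): δ = 62.02°  ·
  (0,4): δ = 26.35°  ·
  (0,5): δ = 45.59°  ·
  (0,6): δ = 119.09°  ·
  (1,2): δ = 144.69°  ·
  (1,3): δ = 121.50°  ·
  (1,4): δ = 85.83°  ·
  (1,5): δ = 13.89°  ✓
  (1,6): δ = 59.60°  ·
  (2,3): δ = 156.82°  ·
  (2,4): δ = 121.14°  ·
  (2,5): δ = 49.21°  ·
  (2,6): δ = 24.29°  ·
  (3,4): δ = 144.33°  ·
  (3,5): δ = 72.39°  ·
  (3,6): δ = 1.11°  ✓
  (4,5): δ = 108.06°  ·
  (4,6): δ = 34.56°  ·
  (5,6): δ = 106.50°  ·
antipodal pairs: 2

count = 2; pairs: (1,5), (3,6)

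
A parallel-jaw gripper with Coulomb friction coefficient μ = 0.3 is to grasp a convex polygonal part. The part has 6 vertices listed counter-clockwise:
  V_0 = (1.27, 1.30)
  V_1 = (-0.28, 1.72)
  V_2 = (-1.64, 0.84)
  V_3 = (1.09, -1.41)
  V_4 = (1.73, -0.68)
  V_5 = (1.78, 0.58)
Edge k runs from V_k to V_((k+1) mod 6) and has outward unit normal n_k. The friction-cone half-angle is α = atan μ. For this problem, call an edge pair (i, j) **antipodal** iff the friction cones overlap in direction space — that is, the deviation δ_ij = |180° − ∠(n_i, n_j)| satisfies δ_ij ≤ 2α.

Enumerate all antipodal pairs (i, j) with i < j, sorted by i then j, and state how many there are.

count = 3; pairs: (0,2), (1,3), (2,5)

α = atan 0.3 = 16.70°;  2α = 33.40°
n_0 = (+0.2615, +0.9652)
n_1 = (-0.5433, +0.8396)
n_2 = (-0.6360, -0.7717)
n_3 = (+0.7519, -0.6592)
n_4 = (+0.9992, -0.0397)
n_5 = (+0.8160, +0.5780)
  (0,1): δ = 131.93°  ·
  (0,2): δ = 24.33°  ✓
  (0,3): δ = 63.92°  ·
  (0,4): δ = 102.89°  ·
  (0,5): δ = 140.47°  ·
  (1,2): δ = 72.40°  ·
  (1,3): δ = 15.85°  ✓
  (1,4): δ = 54.82°  ·
  (1,5): δ = 92.41°  ·
  (2,3): δ = 91.75°  ·
  (2,4): δ = 52.78°  ·
  (2,5): δ = 15.19°  ✓
  (3,4): δ = 141.03°  ·
  (3,5): δ = 103.45°  ·
  (4,5): δ = 142.42°  ·
antipodal pairs: 3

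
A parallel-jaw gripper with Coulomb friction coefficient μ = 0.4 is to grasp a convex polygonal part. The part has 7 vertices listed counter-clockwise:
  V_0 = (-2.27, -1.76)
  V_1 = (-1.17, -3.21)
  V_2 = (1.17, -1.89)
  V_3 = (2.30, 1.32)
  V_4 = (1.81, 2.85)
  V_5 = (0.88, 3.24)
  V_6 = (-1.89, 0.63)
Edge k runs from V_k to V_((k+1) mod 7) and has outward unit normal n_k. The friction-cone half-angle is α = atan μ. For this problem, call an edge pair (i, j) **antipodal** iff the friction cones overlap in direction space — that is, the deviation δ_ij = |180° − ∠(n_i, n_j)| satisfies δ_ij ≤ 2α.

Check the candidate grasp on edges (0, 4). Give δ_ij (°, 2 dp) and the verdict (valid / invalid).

α = atan 0.4 = 21.80°;  2α = 43.60°
edge 0: e_0 = (+1.10, -1.45);  n_0 = (-0.7967, -0.6044)
edge 4: e_4 = (-0.93, +0.39);  n_4 = (+0.3867, +0.9222)
∠(n_0, n_4) = 149.94°
δ = |180° − 149.94°| = 30.06°
30.06° ≤ 2α = 43.60°  →  valid

δ = 30.06°, valid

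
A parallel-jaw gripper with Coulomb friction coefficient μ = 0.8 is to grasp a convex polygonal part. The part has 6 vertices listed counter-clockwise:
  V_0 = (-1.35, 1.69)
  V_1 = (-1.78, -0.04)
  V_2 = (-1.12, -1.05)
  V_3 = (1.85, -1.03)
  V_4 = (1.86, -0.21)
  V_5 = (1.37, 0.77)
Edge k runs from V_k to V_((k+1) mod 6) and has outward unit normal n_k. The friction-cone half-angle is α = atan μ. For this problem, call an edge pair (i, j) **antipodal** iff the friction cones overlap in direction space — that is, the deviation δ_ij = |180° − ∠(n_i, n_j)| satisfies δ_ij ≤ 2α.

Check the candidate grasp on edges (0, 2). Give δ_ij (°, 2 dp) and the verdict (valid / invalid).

α = atan 0.8 = 38.66°;  2α = 77.32°
edge 0: e_0 = (-0.43, -1.73);  n_0 = (-0.9705, +0.2412)
edge 2: e_2 = (+2.97, +0.02);  n_2 = (+0.0067, -1.0000)
∠(n_0, n_2) = 104.34°
δ = |180° − 104.34°| = 75.66°
75.66° ≤ 2α = 77.32°  →  valid

δ = 75.66°, valid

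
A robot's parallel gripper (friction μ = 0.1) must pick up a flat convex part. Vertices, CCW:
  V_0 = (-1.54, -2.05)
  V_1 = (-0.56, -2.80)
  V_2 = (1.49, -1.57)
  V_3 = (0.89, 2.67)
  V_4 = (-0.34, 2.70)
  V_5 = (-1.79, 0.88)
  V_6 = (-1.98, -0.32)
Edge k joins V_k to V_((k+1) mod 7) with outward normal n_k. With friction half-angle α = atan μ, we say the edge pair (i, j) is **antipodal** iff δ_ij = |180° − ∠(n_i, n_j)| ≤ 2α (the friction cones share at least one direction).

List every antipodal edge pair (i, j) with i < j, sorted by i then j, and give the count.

α = atan 0.1 = 5.71°;  2α = 11.42°
n_0 = (-0.6078, -0.7941)
n_1 = (+0.5145, -0.8575)
n_2 = (+0.9901, +0.1401)
n_3 = (+0.0244, +0.9997)
n_4 = (-0.7821, +0.6231)
n_5 = (-0.9877, +0.1564)
n_6 = (-0.9691, -0.2465)
  (0,1): δ = 111.61°  ·
  (0,2): δ = 44.52°  ·
  (0,3): δ = 36.03°  ·
  (0,4): δ = 88.88°  ·
  (0,5): δ = 118.43°  ·
  (0,6): δ = 141.70°  ·
  (1,2): δ = 112.91°  ·
  (1,3): δ = 32.36°  ·
  (1,4): δ = 20.49°  ·
  (1,5): δ = 50.04°  ·
  (1,6): δ = 73.31°  ·
  (2,3): δ = 99.45°  ·
  (2,4): δ = 46.60°  ·
  (2,5): δ = 17.05°  ·
  (2,6): δ = 6.22°  ✓
  (3,4): δ = 127.15°  ·
  (3,5): δ = 97.60°  ·
  (3,6): δ = 74.33°  ·
  (4,5): δ = 150.45°  ·
  (4,6): δ = 127.19°  ·
  (5,6): δ = 156.73°  ·
antipodal pairs: 1

count = 1; pairs: (2,6)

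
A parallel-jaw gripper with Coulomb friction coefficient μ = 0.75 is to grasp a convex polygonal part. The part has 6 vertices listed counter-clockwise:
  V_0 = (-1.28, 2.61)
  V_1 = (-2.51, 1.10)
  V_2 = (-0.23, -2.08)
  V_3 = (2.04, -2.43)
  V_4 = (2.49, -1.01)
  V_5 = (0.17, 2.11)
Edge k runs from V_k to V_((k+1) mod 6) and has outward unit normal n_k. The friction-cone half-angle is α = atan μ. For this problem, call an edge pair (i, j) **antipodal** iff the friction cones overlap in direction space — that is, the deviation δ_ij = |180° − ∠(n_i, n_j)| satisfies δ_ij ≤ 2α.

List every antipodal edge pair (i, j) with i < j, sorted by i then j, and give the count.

count = 7; pairs: (0,2), (0,3), (1,3), (1,4), (1,5), (2,4), (2,5)

α = atan 0.75 = 36.87°;  2α = 73.74°
n_0 = (-0.7753, +0.6316)
n_1 = (-0.8127, -0.5827)
n_2 = (-0.1524, -0.9883)
n_3 = (+0.9533, -0.3021)
n_4 = (+0.8025, +0.5967)
n_5 = (+0.3260, +0.9454)
  (0,1): δ = 105.19°  ·
  (0,2): δ = 59.60°  ✓
  (0,3): δ = 21.58°  ✓
  (0,4): δ = 75.80°  ·
  (0,5): δ = 110.14°  ·
  (1,2): δ = 134.40°  ·
  (1,3): δ = 53.22°  ✓
  (1,4): δ = 0.99°  ✓
  (1,5): δ = 35.33°  ✓
  (2,3): δ = 98.82°  ·
  (2,4): δ = 44.60°  ✓
  (2,5): δ = 10.26°  ✓
  (3,4): δ = 125.78°  ·
  (3,5): δ = 91.44°  ·
  (4,5): δ = 145.66°  ·
antipodal pairs: 7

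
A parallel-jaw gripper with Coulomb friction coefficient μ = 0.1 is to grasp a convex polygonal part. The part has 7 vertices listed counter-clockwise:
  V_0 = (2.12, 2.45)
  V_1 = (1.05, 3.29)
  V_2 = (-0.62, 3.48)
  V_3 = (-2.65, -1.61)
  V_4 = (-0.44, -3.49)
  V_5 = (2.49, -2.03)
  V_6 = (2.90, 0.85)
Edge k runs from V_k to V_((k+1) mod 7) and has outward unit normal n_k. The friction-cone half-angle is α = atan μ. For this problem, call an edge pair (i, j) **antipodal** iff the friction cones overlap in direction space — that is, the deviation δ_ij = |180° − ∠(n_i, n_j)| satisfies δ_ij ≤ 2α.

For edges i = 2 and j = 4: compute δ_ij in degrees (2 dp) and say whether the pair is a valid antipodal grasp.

α = atan 0.1 = 5.71°;  2α = 11.42°
edge 2: e_2 = (-2.03, -5.09);  n_2 = (-0.9289, +0.3704)
edge 4: e_4 = (+2.93, +1.46);  n_4 = (+0.4460, -0.8950)
∠(n_2, n_4) = 138.23°
δ = |180° − 138.23°| = 41.77°
41.77° > 2α = 11.42°  →  invalid

δ = 41.77°, invalid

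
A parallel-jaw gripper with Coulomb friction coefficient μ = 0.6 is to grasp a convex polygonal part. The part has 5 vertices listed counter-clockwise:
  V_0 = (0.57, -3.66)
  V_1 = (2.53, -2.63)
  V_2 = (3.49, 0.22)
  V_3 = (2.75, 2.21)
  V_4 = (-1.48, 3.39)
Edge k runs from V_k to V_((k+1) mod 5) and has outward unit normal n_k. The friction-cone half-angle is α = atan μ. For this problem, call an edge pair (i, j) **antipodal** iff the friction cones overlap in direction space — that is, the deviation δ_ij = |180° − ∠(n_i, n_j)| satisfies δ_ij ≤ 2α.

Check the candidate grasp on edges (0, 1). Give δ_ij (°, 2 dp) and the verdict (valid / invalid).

δ = 136.34°, invalid

α = atan 0.6 = 30.96°;  2α = 61.93°
edge 0: e_0 = (+1.96, +1.03);  n_0 = (+0.4652, -0.8852)
edge 1: e_1 = (+0.96, +2.85);  n_1 = (+0.9477, -0.3192)
∠(n_0, n_1) = 43.66°
δ = |180° − 43.66°| = 136.34°
136.34° > 2α = 61.93°  →  invalid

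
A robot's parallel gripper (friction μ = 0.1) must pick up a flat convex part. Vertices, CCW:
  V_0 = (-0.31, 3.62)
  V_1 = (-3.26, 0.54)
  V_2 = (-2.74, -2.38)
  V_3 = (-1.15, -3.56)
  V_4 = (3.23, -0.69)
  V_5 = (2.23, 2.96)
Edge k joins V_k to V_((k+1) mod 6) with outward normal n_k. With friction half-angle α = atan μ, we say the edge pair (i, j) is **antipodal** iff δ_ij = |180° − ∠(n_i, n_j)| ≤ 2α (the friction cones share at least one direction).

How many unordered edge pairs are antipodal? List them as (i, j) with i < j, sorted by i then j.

count = 1; pairs: (1,4)

α = atan 0.1 = 5.71°;  2α = 11.42°
n_0 = (-0.7222, +0.6917)
n_1 = (-0.9845, -0.1753)
n_2 = (-0.5960, -0.8030)
n_3 = (+0.5481, -0.8364)
n_4 = (+0.9645, +0.2642)
n_5 = (+0.2515, +0.9679)
  (0,1): δ = 126.14°  ·
  (0,2): δ = 82.82°  ·
  (0,3): δ = 13.00°  ·
  (0,4): δ = 59.09°  ·
  (0,5): δ = 119.20°  ·
  (1,2): δ = 136.68°  ·
  (1,3): δ = 66.86°  ·
  (1,4): δ = 5.22°  ✓
  (1,5): δ = 65.34°  ·
  (2,3): δ = 110.18°  ·
  (2,4): δ = 38.10°  ·
  (2,5): δ = 22.01°  ·
  (3,4): δ = 107.91°  ·
  (3,5): δ = 47.80°  ·
  (4,5): δ = 119.89°  ·
antipodal pairs: 1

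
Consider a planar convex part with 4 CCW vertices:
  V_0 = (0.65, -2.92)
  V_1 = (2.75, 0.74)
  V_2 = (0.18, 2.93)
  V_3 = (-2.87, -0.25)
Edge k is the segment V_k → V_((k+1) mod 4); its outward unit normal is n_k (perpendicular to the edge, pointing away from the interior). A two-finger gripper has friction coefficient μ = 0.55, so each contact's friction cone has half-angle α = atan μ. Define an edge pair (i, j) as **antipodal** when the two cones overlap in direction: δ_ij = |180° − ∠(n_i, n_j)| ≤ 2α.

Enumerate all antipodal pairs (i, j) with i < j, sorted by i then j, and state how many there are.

α = atan 0.55 = 28.81°;  2α = 57.62°
n_0 = (+0.8674, -0.4977)
n_1 = (+0.6486, +0.7611)
n_2 = (-0.7217, +0.6922)
n_3 = (-0.6043, -0.7967)
  (0,1): δ = 100.59°  ·
  (0,2): δ = 13.96°  ✓
  (0,3): δ = 82.66°  ·
  (1,2): δ = 93.37°  ·
  (1,3): δ = 3.25°  ✓
  (2,3): δ = 83.38°  ·
antipodal pairs: 2

count = 2; pairs: (0,2), (1,3)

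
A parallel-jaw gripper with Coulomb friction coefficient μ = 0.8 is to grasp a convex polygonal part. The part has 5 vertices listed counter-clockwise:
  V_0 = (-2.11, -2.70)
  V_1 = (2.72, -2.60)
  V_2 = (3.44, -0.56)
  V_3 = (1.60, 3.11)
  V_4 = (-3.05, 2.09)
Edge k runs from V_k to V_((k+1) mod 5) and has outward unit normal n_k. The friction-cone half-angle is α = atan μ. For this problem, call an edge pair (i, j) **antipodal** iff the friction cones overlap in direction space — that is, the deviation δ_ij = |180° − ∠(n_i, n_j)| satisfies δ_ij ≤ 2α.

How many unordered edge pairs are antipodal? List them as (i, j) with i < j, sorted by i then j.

count = 5; pairs: (0,2), (0,3), (1,3), (1,4), (2,4)

α = atan 0.8 = 38.66°;  2α = 77.32°
n_0 = (+0.0207, -0.9998)
n_1 = (+0.9430, -0.3328)
n_2 = (+0.8939, +0.4482)
n_3 = (-0.2143, +0.9768)
n_4 = (-0.9813, -0.1926)
  (0,1): δ = 110.63°  ·
  (0,2): δ = 64.56°  ✓
  (0,3): δ = 11.19°  ✓
  (0,4): δ = 99.92°  ·
  (1,2): δ = 133.93°  ·
  (1,3): δ = 58.19°  ✓
  (1,4): δ = 30.54°  ✓
  (2,3): δ = 104.26°  ·
  (2,4): δ = 15.52°  ✓
  (3,4): δ = 91.27°  ·
antipodal pairs: 5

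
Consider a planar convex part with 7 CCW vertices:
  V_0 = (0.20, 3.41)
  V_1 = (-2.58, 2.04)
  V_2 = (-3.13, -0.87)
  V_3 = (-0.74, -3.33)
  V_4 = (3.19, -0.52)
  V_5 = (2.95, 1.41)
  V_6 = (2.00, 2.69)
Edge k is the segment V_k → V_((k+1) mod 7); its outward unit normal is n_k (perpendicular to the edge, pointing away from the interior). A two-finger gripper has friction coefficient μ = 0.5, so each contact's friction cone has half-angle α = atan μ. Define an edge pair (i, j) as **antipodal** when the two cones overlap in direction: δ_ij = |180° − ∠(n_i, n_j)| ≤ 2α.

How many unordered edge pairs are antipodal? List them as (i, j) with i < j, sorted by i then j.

count = 7; pairs: (0,3), (1,3), (1,4), (1,5), (2,4), (2,5), (2,6)

α = atan 0.5 = 26.57°;  2α = 53.13°
n_0 = (-0.4420, +0.8970)
n_1 = (-0.9826, +0.1857)
n_2 = (-0.7172, -0.6968)
n_3 = (+0.5816, -0.8135)
n_4 = (+0.9924, +0.1234)
n_5 = (+0.8030, +0.5960)
n_6 = (+0.3714, +0.9285)
  (0,1): δ = 126.94°  ·
  (0,2): δ = 72.06°  ·
  (0,3): δ = 9.33°  ✓
  (0,4): δ = 70.85°  ·
  (0,5): δ = 100.35°  ·
  (0,6): δ = 131.96°  ·
  (1,2): δ = 125.12°  ·
  (1,3): δ = 43.73°  ✓
  (1,4): δ = 17.79°  ✓
  (1,5): δ = 47.29°  ✓
  (1,6): δ = 78.90°  ·
  (2,3): δ = 98.61°  ·
  (2,4): δ = 37.08°  ✓
  (2,5): δ = 7.59°  ✓
  (2,6): δ = 24.03°  ✓
  (3,4): δ = 118.48°  ·
  (3,5): δ = 88.98°  ·
  (3,6): δ = 57.37°  ·
  (4,5): δ = 150.51°  ·
  (4,6): δ = 118.89°  ·
  (5,6): δ = 148.38°  ·
antipodal pairs: 7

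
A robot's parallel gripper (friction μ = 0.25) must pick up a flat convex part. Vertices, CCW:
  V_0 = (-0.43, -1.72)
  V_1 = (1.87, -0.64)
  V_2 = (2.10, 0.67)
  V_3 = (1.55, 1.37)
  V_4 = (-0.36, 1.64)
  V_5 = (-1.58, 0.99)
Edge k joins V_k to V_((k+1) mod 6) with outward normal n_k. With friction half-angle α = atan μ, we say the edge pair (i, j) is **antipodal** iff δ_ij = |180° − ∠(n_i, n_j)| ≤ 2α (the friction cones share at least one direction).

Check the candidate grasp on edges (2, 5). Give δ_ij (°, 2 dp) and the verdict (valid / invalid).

δ = 15.16°, valid

α = atan 0.25 = 14.04°;  2α = 28.07°
edge 2: e_2 = (-0.55, +0.70);  n_2 = (+0.7863, +0.6178)
edge 5: e_5 = (+1.15, -2.71);  n_5 = (-0.9205, -0.3906)
∠(n_2, n_5) = 164.84°
δ = |180° − 164.84°| = 15.16°
15.16° ≤ 2α = 28.07°  →  valid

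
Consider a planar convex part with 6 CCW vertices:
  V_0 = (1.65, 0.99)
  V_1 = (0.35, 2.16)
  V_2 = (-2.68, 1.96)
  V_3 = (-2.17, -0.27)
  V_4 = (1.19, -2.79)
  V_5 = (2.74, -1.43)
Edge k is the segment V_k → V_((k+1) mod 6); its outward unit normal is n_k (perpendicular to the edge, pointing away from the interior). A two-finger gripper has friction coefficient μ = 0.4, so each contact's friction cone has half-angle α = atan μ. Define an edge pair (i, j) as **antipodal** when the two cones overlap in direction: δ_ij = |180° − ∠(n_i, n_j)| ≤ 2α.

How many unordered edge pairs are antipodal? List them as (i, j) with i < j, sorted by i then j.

count = 6; pairs: (0,2), (0,3), (1,3), (1,4), (2,5), (3,5)

α = atan 0.4 = 21.80°;  2α = 43.60°
n_0 = (+0.6690, +0.7433)
n_1 = (-0.0659, +0.9978)
n_2 = (-0.9748, -0.2229)
n_3 = (-0.6000, -0.8000)
n_4 = (+0.6595, -0.7517)
n_5 = (+0.9118, +0.4107)
  (0,1): δ = 134.24°  ·
  (0,2): δ = 35.13°  ✓
  (0,3): δ = 5.12°  ✓
  (0,4): δ = 83.25°  ·
  (0,5): δ = 156.23°  ·
  (1,2): δ = 80.89°  ·
  (1,3): δ = 40.65°  ✓
  (1,4): δ = 37.49°  ✓
  (1,5): δ = 110.47°  ·
  (2,3): δ = 139.75°  ·
  (2,4): δ = 61.62°  ·
  (2,5): δ = 11.37°  ✓
  (3,4): δ = 101.87°  ·
  (3,5): δ = 28.88°  ✓
  (4,5): δ = 107.02°  ·
antipodal pairs: 6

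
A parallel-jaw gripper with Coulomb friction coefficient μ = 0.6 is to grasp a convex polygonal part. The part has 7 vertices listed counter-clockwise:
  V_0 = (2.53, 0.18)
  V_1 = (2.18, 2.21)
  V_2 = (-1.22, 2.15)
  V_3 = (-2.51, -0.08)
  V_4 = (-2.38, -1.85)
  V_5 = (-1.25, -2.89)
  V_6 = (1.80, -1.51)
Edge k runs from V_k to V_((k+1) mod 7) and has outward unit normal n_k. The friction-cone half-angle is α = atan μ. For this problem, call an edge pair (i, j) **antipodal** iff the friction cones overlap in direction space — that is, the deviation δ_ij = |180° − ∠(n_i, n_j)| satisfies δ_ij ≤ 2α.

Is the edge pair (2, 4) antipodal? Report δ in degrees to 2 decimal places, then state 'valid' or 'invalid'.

δ = 102.58°, invalid

α = atan 0.6 = 30.96°;  2α = 61.93°
edge 2: e_2 = (-1.29, -2.23);  n_2 = (-0.8656, +0.5007)
edge 4: e_4 = (+1.13, -1.04);  n_4 = (-0.6772, -0.7358)
∠(n_2, n_4) = 77.42°
δ = |180° − 77.42°| = 102.58°
102.58° > 2α = 61.93°  →  invalid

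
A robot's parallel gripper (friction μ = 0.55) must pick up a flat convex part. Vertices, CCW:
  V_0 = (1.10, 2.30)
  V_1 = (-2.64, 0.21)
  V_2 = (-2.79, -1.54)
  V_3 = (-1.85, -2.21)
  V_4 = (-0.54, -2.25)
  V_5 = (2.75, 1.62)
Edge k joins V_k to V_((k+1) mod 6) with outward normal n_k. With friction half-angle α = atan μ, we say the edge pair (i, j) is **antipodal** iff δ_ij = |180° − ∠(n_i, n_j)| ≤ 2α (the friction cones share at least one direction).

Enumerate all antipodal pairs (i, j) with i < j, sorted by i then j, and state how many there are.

count = 5; pairs: (0,3), (0,4), (1,4), (2,5), (3,5)

α = atan 0.55 = 28.81°;  2α = 57.62°
n_0 = (-0.4878, +0.8729)
n_1 = (-0.9963, +0.0854)
n_2 = (-0.5804, -0.8143)
n_3 = (-0.0305, -0.9995)
n_4 = (+0.7619, -0.6477)
n_5 = (+0.3810, +0.9246)
  (0,1): δ = 124.10°  ·
  (0,2): δ = 64.68°  ·
  (0,3): δ = 30.95°  ✓
  (0,4): δ = 20.43°  ✓
  (0,5): δ = 128.40°  ·
  (1,2): δ = 120.58°  ·
  (1,3): δ = 86.85°  ·
  (1,4): δ = 35.47°  ✓
  (1,5): δ = 72.50°  ·
  (2,3): δ = 146.27°  ·
  (2,4): δ = 94.89°  ·
  (2,5): δ = 13.08°  ✓
  (3,4): δ = 128.62°  ·
  (3,5): δ = 20.65°  ✓
  (4,5): δ = 72.03°  ·
antipodal pairs: 5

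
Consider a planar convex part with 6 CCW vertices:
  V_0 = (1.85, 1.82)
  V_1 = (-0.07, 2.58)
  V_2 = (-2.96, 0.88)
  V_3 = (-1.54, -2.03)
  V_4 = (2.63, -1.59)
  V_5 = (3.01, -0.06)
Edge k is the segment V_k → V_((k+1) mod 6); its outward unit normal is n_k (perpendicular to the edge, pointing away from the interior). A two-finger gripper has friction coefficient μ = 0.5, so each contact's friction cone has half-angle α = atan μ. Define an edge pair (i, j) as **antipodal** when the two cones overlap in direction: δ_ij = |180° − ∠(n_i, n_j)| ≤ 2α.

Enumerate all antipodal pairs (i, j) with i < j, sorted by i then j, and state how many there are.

count = 6; pairs: (0,2), (0,3), (1,3), (1,4), (2,4), (2,5)

α = atan 0.5 = 26.57°;  2α = 53.13°
n_0 = (+0.3680, +0.9298)
n_1 = (-0.5070, +0.8619)
n_2 = (-0.8987, -0.4385)
n_3 = (+0.1049, -0.9945)
n_4 = (+0.9705, -0.2410)
n_5 = (+0.8510, +0.5251)
  (0,1): δ = 127.94°  ·
  (0,2): δ = 42.39°  ✓
  (0,3): δ = 27.62°  ✓
  (0,4): δ = 97.65°  ·
  (0,5): δ = 143.27°  ·
  (1,2): δ = 94.45°  ·
  (1,3): δ = 24.44°  ✓
  (1,4): δ = 45.59°  ✓
  (1,5): δ = 91.21°  ·
  (2,3): δ = 109.99°  ·
  (2,4): δ = 39.96°  ✓
  (2,5): δ = 5.66°  ✓
  (3,4): δ = 109.97°  ·
  (3,5): δ = 64.35°  ·
  (4,5): δ = 134.38°  ·
antipodal pairs: 6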